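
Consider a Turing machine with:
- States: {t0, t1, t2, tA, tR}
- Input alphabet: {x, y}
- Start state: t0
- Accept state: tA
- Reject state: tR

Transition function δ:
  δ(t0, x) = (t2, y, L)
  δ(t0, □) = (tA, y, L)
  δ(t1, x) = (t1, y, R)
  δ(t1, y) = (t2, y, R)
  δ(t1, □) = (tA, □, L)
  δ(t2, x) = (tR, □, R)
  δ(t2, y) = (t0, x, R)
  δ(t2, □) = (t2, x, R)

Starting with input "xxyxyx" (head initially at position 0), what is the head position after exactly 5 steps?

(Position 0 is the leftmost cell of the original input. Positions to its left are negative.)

Execution trace (head position shown):
Step 0: [t0]xxyxyx  (head at position 0)
Step 1: move left → [t2]□yxyxyx  (head at position -1)
Step 2: move right → x[t2]yxyxyx  (head at position 0)
Step 3: move right → xx[t0]xyxyx  (head at position 1)
Step 4: move left → x[t2]xyyxyx  (head at position 0)
Step 5: move right → x□[tR]yyxyx  (head at position 1)

After 5 steps, the head is at position 1.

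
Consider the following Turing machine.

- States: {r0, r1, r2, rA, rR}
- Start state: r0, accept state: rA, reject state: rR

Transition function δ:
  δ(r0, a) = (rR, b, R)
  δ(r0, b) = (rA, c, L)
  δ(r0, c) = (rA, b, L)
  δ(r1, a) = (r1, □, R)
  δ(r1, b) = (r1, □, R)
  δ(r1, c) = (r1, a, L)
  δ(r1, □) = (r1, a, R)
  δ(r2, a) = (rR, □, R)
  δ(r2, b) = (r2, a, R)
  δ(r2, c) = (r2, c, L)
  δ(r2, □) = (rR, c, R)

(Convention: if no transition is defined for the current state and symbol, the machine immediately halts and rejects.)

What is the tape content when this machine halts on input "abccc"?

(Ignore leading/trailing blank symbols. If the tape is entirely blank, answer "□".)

Execution trace:
Initial: [r0]abccc
Step 1: δ(r0, a) = (rR, b, R) → b[rR]bccc

The machine reaches the reject state rR and halts.

Final tape (ignoring leading/trailing blanks): bbccc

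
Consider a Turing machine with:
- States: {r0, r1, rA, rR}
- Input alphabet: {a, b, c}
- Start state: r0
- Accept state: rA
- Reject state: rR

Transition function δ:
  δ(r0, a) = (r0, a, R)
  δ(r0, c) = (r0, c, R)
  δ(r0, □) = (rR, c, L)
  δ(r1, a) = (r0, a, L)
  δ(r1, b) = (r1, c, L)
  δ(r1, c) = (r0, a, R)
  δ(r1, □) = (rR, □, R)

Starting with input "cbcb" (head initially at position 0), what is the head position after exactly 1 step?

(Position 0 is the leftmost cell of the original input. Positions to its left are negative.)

Execution trace (head position shown):
Step 0: [r0]cbcb  (head at position 0)
Step 1: move right → c[r0]bcb  (head at position 1)

After 1 step, the head is at position 1.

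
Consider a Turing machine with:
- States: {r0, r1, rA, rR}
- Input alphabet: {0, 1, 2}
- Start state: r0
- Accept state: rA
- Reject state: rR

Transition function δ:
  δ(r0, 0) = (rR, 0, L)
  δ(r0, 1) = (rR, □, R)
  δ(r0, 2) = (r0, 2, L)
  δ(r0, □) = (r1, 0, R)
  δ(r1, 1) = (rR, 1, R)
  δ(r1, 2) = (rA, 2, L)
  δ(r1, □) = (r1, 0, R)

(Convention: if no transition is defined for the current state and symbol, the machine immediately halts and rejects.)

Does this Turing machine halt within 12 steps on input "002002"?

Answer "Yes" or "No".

Execution trace:
Initial: [r0]002002
Step 1: δ(r0, 0) = (rR, 0, L) → [rR]□002002

The machine reaches the reject state rR and halts.
The machine halted after 1 step (within the 12-step bound).

Answer: Yes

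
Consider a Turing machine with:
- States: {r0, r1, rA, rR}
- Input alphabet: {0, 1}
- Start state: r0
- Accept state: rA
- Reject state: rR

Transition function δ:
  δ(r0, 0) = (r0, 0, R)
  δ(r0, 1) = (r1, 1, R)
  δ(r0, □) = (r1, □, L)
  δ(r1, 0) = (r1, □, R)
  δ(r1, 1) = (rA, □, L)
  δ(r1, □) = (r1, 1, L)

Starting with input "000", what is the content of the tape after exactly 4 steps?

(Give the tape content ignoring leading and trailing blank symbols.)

Execution trace:
Initial: [r0]000
Step 1: δ(r0, 0) = (r0, 0, R) → 0[r0]00
Step 2: δ(r0, 0) = (r0, 0, R) → 00[r0]0
Step 3: δ(r0, 0) = (r0, 0, R) → 000[r0]□
Step 4: δ(r0, □) = (r1, □, L) → 00[r1]0□

After 4 steps, the tape (ignoring leading/trailing blanks) is: 000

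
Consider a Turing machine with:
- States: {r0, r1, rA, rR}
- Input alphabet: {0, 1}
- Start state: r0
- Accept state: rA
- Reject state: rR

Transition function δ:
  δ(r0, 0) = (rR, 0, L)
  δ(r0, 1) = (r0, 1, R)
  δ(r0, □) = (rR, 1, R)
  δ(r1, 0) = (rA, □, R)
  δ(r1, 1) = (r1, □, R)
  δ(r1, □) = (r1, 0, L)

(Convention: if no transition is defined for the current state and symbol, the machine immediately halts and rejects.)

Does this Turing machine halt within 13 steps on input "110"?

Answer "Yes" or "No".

Execution trace:
Initial: [r0]110
Step 1: δ(r0, 1) = (r0, 1, R) → 1[r0]10
Step 2: δ(r0, 1) = (r0, 1, R) → 11[r0]0
Step 3: δ(r0, 0) = (rR, 0, L) → 1[rR]10

The machine reaches the reject state rR and halts.
The machine halted after 3 steps (within the 13-step bound).

Answer: Yes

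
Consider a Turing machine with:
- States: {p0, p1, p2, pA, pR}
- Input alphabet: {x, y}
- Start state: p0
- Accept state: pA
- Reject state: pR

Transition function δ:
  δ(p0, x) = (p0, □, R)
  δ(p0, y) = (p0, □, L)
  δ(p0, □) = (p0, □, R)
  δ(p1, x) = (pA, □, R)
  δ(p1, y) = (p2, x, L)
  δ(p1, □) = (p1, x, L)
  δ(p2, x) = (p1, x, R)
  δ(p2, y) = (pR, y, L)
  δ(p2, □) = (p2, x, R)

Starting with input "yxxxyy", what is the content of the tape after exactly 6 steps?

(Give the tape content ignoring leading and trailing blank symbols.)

Execution trace:
Initial: [p0]yxxxyy
Step 1: δ(p0, y) = (p0, □, L) → [p0]□□xxxyy
Step 2: δ(p0, □) = (p0, □, R) → □[p0]□xxxyy
Step 3: δ(p0, □) = (p0, □, R) → □□[p0]xxxyy
Step 4: δ(p0, x) = (p0, □, R) → □□□[p0]xxyy
Step 5: δ(p0, x) = (p0, □, R) → □□□□[p0]xyy
Step 6: δ(p0, x) = (p0, □, R) → □□□□□[p0]yy

After 6 steps, the tape (ignoring leading/trailing blanks) is: yy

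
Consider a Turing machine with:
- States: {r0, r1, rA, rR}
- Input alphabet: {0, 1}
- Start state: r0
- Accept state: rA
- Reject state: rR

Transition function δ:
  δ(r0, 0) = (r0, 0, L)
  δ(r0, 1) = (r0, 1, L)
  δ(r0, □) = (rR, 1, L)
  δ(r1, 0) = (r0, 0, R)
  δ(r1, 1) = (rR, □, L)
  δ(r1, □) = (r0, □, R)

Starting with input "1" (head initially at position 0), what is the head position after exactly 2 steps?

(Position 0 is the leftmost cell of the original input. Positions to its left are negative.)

Execution trace (head position shown):
Step 0: [r0]1  (head at position 0)
Step 1: move left → [r0]□1  (head at position -1)
Step 2: move left → [rR]□11  (head at position -2)

After 2 steps, the head is at position -2.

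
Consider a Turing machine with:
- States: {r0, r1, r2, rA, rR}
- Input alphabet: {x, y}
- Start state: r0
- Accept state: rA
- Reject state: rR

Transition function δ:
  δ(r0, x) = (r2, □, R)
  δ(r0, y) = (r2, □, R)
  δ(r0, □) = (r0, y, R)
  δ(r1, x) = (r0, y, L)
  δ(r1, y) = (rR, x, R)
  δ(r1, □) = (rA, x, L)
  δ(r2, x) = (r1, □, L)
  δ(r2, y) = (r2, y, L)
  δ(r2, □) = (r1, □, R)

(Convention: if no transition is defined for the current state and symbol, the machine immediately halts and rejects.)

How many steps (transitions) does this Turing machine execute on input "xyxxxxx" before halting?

Execution trace:
Initial: [r0]xyxxxxx
Step 1: δ(r0, x) = (r2, □, R) → □[r2]yxxxxx
Step 2: δ(r2, y) = (r2, y, L) → [r2]□yxxxxx
Step 3: δ(r2, □) = (r1, □, R) → □[r1]yxxxxx
Step 4: δ(r1, y) = (rR, x, R) → □x[rR]xxxxx

The machine reaches the reject state rR and halts.

The machine executed 4 steps before halting.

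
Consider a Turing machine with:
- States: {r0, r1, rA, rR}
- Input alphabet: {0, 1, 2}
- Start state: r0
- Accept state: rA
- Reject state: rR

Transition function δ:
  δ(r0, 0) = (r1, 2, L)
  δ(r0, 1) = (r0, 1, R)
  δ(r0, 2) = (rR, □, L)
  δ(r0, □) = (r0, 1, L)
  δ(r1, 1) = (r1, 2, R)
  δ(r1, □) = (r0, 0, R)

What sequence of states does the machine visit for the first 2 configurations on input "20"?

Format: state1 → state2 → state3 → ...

Execution trace:
Initial: [r0]20
Step 1: δ(r0, 2) = (rR, □, L) → [rR]□□0

The machine reaches the reject state rR and halts.

State sequence: r0 → rR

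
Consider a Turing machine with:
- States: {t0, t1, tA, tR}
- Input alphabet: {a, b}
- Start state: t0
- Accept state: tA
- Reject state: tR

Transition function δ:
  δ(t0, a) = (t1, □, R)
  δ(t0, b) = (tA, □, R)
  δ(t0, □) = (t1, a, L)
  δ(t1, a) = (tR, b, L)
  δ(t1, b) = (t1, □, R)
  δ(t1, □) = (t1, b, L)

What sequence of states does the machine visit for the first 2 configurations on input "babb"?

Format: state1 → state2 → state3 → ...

Execution trace:
Initial: [t0]babb
Step 1: δ(t0, b) = (tA, □, R) → □[tA]abb

The machine reaches the accept state tA and halts.

State sequence: t0 → tA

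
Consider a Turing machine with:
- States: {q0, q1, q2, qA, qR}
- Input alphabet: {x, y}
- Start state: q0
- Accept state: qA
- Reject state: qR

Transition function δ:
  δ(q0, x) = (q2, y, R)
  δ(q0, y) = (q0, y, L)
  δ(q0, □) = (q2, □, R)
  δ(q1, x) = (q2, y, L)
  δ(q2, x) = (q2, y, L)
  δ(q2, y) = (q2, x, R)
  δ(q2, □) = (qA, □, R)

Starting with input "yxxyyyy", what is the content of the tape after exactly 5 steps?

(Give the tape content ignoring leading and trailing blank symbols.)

Execution trace:
Initial: [q0]yxxyyyy
Step 1: δ(q0, y) = (q0, y, L) → [q0]□yxxyyyy
Step 2: δ(q0, □) = (q2, □, R) → □[q2]yxxyyyy
Step 3: δ(q2, y) = (q2, x, R) → □x[q2]xxyyyy
Step 4: δ(q2, x) = (q2, y, L) → □[q2]xyxyyyy
Step 5: δ(q2, x) = (q2, y, L) → [q2]□yyxyyyy

After 5 steps, the tape (ignoring leading/trailing blanks) is: yyxyyyy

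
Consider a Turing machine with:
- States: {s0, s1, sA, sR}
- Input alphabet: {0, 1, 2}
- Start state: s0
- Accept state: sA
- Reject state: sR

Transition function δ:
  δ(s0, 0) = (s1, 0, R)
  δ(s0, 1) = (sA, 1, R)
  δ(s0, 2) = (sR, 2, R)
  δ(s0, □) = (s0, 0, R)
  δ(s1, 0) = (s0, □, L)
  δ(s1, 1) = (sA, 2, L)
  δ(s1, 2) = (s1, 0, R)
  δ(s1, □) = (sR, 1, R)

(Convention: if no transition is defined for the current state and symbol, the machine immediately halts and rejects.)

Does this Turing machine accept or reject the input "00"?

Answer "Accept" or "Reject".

Execution trace:
Initial: [s0]00
Step 1: δ(s0, 0) = (s1, 0, R) → 0[s1]0
Step 2: δ(s1, 0) = (s0, □, L) → [s0]0□
Step 3: δ(s0, 0) = (s1, 0, R) → 0[s1]□
Step 4: δ(s1, □) = (sR, 1, R) → 01[sR]□

The machine reaches the reject state sR and halts.

Answer: Reject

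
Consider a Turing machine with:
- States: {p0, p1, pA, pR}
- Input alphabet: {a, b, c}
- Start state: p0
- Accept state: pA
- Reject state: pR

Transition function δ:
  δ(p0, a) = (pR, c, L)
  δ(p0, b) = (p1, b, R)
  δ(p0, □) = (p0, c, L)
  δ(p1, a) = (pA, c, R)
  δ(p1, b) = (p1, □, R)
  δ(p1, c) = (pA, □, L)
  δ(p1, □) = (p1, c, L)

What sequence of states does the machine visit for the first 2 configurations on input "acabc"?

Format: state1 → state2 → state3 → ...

Execution trace:
Initial: [p0]acabc
Step 1: δ(p0, a) = (pR, c, L) → [pR]□ccabc

The machine reaches the reject state pR and halts.

State sequence: p0 → pR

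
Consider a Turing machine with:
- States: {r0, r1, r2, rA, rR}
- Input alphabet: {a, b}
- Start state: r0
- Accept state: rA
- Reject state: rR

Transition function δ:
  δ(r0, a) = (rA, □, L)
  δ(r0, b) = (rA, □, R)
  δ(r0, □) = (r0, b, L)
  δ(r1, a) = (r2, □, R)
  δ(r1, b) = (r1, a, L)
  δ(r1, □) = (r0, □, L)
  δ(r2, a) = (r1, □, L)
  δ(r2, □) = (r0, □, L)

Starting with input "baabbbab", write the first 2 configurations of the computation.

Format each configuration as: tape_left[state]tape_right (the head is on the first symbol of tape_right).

Transitions applied:
Step 1: δ(r0, b) = (rA, □, R)

The first 2 configurations are:
[r0]baabbbab ⊢ □[rA]aabbbab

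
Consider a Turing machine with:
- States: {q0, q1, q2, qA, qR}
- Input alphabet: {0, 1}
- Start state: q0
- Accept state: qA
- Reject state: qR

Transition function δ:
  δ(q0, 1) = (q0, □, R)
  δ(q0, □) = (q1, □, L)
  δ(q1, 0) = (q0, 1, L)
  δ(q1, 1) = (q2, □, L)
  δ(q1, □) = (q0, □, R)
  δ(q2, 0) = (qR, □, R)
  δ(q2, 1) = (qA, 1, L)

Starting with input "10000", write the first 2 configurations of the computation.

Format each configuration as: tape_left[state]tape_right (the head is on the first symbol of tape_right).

Transitions applied:
Step 1: δ(q0, 1) = (q0, □, R)

The first 2 configurations are:
[q0]10000 ⊢ □[q0]0000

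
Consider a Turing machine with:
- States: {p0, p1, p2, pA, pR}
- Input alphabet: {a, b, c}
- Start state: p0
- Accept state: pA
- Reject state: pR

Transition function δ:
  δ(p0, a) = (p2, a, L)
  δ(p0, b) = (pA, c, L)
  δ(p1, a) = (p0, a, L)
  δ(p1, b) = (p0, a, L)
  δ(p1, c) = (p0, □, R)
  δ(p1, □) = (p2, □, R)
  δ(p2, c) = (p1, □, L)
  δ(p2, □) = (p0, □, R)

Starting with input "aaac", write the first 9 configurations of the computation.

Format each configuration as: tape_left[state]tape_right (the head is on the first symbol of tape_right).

Transitions applied:
Step 1: δ(p0, a) = (p2, a, L)
Step 2: δ(p2, □) = (p0, □, R)
Step 3: δ(p0, a) = (p2, a, L)
Step 4: δ(p2, □) = (p0, □, R)
Step 5: δ(p0, a) = (p2, a, L)
Step 6: δ(p2, □) = (p0, □, R)
Step 7: δ(p0, a) = (p2, a, L)
Step 8: δ(p2, □) = (p0, □, R)

The first 9 configurations are:
[p0]aaac ⊢ [p2]□aaac ⊢ □[p0]aaac ⊢ [p2]□aaac ⊢ □[p0]aaac ⊢ [p2]□aaac ⊢ □[p0]aaac ⊢ [p2]□aaac ⊢ □[p0]aaac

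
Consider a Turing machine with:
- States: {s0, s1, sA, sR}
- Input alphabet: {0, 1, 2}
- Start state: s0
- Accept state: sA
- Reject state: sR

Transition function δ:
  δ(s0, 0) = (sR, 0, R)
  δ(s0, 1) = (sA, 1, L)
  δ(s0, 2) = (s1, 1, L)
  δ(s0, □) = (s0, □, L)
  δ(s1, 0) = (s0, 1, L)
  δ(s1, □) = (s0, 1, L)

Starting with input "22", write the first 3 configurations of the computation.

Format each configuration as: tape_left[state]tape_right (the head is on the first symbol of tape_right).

Transitions applied:
Step 1: δ(s0, 2) = (s1, 1, L)
Step 2: δ(s1, □) = (s0, 1, L)

The first 3 configurations are:
[s0]22 ⊢ [s1]□12 ⊢ [s0]□112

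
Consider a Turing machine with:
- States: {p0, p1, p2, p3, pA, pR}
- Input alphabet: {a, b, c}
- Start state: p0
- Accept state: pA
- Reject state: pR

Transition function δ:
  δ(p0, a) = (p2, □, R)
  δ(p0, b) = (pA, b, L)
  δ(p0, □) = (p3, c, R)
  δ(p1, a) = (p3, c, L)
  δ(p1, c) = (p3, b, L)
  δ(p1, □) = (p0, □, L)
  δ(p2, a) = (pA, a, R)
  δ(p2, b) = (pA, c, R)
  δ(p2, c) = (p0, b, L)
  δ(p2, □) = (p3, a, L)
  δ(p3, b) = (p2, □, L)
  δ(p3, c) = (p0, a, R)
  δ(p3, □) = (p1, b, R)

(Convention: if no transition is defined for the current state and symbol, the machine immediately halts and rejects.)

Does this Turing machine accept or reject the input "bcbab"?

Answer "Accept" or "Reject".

Execution trace:
Initial: [p0]bcbab
Step 1: δ(p0, b) = (pA, b, L) → [pA]□bcbab

The machine reaches the accept state pA and halts.

Answer: Accept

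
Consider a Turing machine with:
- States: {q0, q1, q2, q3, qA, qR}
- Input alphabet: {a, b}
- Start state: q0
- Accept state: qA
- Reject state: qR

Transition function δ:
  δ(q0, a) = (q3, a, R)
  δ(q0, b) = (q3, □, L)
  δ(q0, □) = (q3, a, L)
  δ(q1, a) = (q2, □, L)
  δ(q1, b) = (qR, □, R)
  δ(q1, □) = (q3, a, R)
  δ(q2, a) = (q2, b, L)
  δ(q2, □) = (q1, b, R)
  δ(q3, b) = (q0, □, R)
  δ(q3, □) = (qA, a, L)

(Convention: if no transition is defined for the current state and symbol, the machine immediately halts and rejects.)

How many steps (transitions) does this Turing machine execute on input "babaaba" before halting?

Execution trace:
Initial: [q0]babaaba
Step 1: δ(q0, b) = (q3, □, L) → [q3]□□abaaba
Step 2: δ(q3, □) = (qA, a, L) → [qA]□a□abaaba

The machine reaches the accept state qA and halts.

The machine executed 2 steps before halting.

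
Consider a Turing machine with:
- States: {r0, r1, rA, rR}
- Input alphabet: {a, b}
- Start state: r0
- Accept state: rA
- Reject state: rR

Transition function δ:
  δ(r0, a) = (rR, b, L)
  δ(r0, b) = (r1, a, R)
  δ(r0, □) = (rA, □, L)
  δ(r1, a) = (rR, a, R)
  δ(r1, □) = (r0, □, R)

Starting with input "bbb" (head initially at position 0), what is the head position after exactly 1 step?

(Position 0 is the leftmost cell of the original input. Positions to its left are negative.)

Execution trace (head position shown):
Step 0: [r0]bbb  (head at position 0)
Step 1: move right → a[r1]bb  (head at position 1)

After 1 step, the head is at position 1.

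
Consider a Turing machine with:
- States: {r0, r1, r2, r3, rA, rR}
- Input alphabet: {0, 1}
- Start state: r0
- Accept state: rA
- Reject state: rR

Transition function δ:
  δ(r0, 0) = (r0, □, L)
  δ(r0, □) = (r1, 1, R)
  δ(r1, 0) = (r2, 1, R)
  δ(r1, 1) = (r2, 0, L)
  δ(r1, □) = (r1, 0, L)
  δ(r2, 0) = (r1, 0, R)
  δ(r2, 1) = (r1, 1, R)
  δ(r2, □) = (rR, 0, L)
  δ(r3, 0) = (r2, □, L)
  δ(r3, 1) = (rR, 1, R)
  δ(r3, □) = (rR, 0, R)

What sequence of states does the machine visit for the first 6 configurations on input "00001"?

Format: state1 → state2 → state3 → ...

Execution trace:
Initial: [r0]00001
Step 1: δ(r0, 0) = (r0, □, L) → [r0]□□0001
Step 2: δ(r0, □) = (r1, 1, R) → 1[r1]□0001
Step 3: δ(r1, □) = (r1, 0, L) → [r1]100001
Step 4: δ(r1, 1) = (r2, 0, L) → [r2]□000001
Step 5: δ(r2, □) = (rR, 0, L) → [rR]□0000001

The machine reaches the reject state rR and halts.

State sequence: r0 → r0 → r1 → r1 → r2 → rR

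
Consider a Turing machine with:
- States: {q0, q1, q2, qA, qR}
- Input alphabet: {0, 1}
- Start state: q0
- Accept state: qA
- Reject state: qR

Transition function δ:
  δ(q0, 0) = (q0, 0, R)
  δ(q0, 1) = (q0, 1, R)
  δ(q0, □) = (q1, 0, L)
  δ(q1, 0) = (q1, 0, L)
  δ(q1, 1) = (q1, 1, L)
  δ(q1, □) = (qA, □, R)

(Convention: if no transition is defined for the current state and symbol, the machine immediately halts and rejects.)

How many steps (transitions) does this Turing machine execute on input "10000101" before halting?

Execution trace:
Initial: [q0]10000101
Step 1: δ(q0, 1) = (q0, 1, R) → 1[q0]0000101
Step 2: δ(q0, 0) = (q0, 0, R) → 10[q0]000101
Step 3: δ(q0, 0) = (q0, 0, R) → 100[q0]00101
Step 4: δ(q0, 0) = (q0, 0, R) → 1000[q0]0101
Step 5: δ(q0, 0) = (q0, 0, R) → 10000[q0]101
Step 6: δ(q0, 1) = (q0, 1, R) → 100001[q0]01
Step 7: δ(q0, 0) = (q0, 0, R) → 1000010[q0]1
Step 8: δ(q0, 1) = (q0, 1, R) → 10000101[q0]□
Step 9: δ(q0, □) = (q1, 0, L) → 1000010[q1]10
Step 10: δ(q1, 1) = (q1, 1, L) → 100001[q1]010
Step 11: δ(q1, 0) = (q1, 0, L) → 10000[q1]1010
Step 12: δ(q1, 1) = (q1, 1, L) → 1000[q1]01010
Step 13: δ(q1, 0) = (q1, 0, L) → 100[q1]001010
Step 14: δ(q1, 0) = (q1, 0, L) → 10[q1]0001010
Step 15: δ(q1, 0) = (q1, 0, L) → 1[q1]00001010
Step 16: δ(q1, 0) = (q1, 0, L) → [q1]100001010
Step 17: δ(q1, 1) = (q1, 1, L) → [q1]□100001010
Step 18: δ(q1, □) = (qA, □, R) → □[qA]100001010

The machine reaches the accept state qA and halts.

The machine executed 18 steps before halting.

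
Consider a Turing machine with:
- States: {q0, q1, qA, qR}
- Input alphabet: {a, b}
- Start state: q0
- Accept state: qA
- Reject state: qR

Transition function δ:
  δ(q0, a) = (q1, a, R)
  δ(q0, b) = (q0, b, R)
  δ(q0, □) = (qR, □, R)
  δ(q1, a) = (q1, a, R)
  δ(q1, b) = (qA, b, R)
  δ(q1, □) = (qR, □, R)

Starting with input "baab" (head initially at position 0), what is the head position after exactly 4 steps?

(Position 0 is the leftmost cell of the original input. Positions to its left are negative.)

Execution trace (head position shown):
Step 0: [q0]baab  (head at position 0)
Step 1: move right → b[q0]aab  (head at position 1)
Step 2: move right → ba[q1]ab  (head at position 2)
Step 3: move right → baa[q1]b  (head at position 3)
Step 4: move right → baab[qA]□  (head at position 4)

After 4 steps, the head is at position 4.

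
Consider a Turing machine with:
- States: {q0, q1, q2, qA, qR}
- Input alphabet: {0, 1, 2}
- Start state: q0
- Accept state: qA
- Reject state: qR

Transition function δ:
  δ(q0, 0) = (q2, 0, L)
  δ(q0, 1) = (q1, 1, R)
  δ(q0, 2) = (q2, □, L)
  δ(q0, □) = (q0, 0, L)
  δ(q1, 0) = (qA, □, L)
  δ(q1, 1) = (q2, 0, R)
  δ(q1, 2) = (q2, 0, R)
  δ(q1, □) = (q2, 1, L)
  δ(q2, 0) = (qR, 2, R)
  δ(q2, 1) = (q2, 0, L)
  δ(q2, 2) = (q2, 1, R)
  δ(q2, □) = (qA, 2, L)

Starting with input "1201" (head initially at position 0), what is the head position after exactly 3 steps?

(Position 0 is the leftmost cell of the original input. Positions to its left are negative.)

Execution trace (head position shown):
Step 0: [q0]1201  (head at position 0)
Step 1: move right → 1[q1]201  (head at position 1)
Step 2: move right → 10[q2]01  (head at position 2)
Step 3: move right → 102[qR]1  (head at position 3)

After 3 steps, the head is at position 3.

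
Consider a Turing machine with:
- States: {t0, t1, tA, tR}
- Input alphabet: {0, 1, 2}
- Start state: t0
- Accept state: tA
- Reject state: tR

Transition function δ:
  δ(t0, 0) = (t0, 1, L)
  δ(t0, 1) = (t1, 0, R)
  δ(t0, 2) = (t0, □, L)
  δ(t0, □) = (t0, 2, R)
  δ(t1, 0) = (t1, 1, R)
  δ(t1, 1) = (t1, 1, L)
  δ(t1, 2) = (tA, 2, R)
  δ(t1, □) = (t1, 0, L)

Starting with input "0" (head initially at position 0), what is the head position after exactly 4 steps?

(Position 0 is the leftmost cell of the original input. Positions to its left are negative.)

Execution trace (head position shown):
Step 0: [t0]0  (head at position 0)
Step 1: move left → [t0]□1  (head at position -1)
Step 2: move right → 2[t0]1  (head at position 0)
Step 3: move right → 20[t1]□  (head at position 1)
Step 4: move left → 2[t1]00  (head at position 0)

After 4 steps, the head is at position 0.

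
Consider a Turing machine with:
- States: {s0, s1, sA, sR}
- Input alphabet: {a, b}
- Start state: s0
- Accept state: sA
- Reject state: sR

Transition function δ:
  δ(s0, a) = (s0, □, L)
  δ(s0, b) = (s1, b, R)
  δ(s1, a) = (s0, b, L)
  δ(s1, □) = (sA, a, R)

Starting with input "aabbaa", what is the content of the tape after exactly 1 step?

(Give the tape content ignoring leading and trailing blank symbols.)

Execution trace:
Initial: [s0]aabbaa
Step 1: δ(s0, a) = (s0, □, L) → [s0]□□abbaa

No transition is defined for δ(s0, □). By convention the machine halts and rejects.

After 1 step, the tape (ignoring leading/trailing blanks) is: abbaa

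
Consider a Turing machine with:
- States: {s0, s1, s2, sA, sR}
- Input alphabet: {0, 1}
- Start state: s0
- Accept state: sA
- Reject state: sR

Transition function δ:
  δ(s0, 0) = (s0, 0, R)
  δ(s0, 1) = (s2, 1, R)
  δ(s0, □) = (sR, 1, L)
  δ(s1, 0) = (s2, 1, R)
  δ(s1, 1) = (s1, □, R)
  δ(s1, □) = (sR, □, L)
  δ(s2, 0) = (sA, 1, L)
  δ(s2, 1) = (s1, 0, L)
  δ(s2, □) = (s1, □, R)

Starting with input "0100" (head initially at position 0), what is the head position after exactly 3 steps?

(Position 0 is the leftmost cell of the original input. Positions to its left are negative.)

Execution trace (head position shown):
Step 0: [s0]0100  (head at position 0)
Step 1: move right → 0[s0]100  (head at position 1)
Step 2: move right → 01[s2]00  (head at position 2)
Step 3: move left → 0[sA]110  (head at position 1)

After 3 steps, the head is at position 1.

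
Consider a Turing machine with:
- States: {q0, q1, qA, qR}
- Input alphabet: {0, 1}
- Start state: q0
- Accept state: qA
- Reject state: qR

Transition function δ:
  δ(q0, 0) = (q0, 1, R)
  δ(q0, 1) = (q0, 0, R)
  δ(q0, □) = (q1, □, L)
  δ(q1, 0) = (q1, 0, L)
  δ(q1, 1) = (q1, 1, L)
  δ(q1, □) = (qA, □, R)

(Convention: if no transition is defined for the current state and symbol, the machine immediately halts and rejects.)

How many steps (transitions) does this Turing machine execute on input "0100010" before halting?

Execution trace:
Initial: [q0]0100010
Step 1: δ(q0, 0) = (q0, 1, R) → 1[q0]100010
Step 2: δ(q0, 1) = (q0, 0, R) → 10[q0]00010
Step 3: δ(q0, 0) = (q0, 1, R) → 101[q0]0010
Step 4: δ(q0, 0) = (q0, 1, R) → 1011[q0]010
Step 5: δ(q0, 0) = (q0, 1, R) → 10111[q0]10
Step 6: δ(q0, 1) = (q0, 0, R) → 101110[q0]0
Step 7: δ(q0, 0) = (q0, 1, R) → 1011101[q0]□
Step 8: δ(q0, □) = (q1, □, L) → 101110[q1]1□
Step 9: δ(q1, 1) = (q1, 1, L) → 10111[q1]01□
Step 10: δ(q1, 0) = (q1, 0, L) → 1011[q1]101□
Step 11: δ(q1, 1) = (q1, 1, L) → 101[q1]1101□
Step 12: δ(q1, 1) = (q1, 1, L) → 10[q1]11101□
Step 13: δ(q1, 1) = (q1, 1, L) → 1[q1]011101□
Step 14: δ(q1, 0) = (q1, 0, L) → [q1]1011101□
Step 15: δ(q1, 1) = (q1, 1, L) → [q1]□1011101□
Step 16: δ(q1, □) = (qA, □, R) → □[qA]1011101□

The machine reaches the accept state qA and halts.

The machine executed 16 steps before halting.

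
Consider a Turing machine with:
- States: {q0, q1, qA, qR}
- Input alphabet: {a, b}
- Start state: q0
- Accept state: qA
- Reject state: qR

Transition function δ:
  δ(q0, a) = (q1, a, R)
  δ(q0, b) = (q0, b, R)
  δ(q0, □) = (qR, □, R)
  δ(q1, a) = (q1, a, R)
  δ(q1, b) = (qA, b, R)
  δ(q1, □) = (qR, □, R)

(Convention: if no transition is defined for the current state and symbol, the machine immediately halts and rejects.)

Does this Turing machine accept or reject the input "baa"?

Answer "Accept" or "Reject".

Execution trace:
Initial: [q0]baa
Step 1: δ(q0, b) = (q0, b, R) → b[q0]aa
Step 2: δ(q0, a) = (q1, a, R) → ba[q1]a
Step 3: δ(q1, a) = (q1, a, R) → baa[q1]□
Step 4: δ(q1, □) = (qR, □, R) → baa□[qR]□

The machine reaches the reject state qR and halts.

Answer: Reject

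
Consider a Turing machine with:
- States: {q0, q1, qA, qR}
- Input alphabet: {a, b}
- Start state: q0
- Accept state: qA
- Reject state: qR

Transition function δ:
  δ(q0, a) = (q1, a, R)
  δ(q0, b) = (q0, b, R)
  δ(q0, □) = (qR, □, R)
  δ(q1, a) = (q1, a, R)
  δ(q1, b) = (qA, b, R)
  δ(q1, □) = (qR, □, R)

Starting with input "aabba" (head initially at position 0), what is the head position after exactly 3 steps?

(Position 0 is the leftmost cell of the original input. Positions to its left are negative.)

Execution trace (head position shown):
Step 0: [q0]aabba  (head at position 0)
Step 1: move right → a[q1]abba  (head at position 1)
Step 2: move right → aa[q1]bba  (head at position 2)
Step 3: move right → aab[qA]ba  (head at position 3)

After 3 steps, the head is at position 3.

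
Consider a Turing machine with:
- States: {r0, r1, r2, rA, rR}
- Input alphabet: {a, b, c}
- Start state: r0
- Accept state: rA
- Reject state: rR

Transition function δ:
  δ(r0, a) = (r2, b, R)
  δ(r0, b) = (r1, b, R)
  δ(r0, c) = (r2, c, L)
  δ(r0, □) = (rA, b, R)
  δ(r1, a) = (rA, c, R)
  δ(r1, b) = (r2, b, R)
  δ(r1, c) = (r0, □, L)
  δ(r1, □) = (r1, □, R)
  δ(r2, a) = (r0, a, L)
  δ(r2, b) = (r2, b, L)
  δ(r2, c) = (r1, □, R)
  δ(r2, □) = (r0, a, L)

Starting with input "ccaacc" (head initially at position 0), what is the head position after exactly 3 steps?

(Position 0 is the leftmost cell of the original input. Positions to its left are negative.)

Execution trace (head position shown):
Step 0: [r0]ccaacc  (head at position 0)
Step 1: move left → [r2]□ccaacc  (head at position -1)
Step 2: move left → [r0]□accaacc  (head at position -2)
Step 3: move right → b[rA]accaacc  (head at position -1)

After 3 steps, the head is at position -1.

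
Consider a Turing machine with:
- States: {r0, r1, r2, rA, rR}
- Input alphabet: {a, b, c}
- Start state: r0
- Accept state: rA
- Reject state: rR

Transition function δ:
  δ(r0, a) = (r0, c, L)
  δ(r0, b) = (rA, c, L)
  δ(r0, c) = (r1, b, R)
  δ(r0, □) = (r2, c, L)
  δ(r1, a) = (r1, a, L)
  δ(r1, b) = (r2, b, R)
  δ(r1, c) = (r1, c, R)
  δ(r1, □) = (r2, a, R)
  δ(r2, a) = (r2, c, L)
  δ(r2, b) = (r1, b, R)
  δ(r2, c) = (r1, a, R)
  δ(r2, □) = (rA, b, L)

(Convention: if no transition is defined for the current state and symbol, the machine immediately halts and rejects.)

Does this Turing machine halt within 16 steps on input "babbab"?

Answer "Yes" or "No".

Execution trace:
Initial: [r0]babbab
Step 1: δ(r0, b) = (rA, c, L) → [rA]□cabbab

The machine reaches the accept state rA and halts.
The machine halted after 1 step (within the 16-step bound).

Answer: Yes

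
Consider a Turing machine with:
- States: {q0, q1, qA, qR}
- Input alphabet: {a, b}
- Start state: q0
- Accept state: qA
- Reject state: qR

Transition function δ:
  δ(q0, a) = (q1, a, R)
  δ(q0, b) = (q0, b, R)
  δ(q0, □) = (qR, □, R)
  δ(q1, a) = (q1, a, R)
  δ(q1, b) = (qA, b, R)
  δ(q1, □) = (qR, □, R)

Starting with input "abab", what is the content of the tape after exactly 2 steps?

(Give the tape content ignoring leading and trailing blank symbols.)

Execution trace:
Initial: [q0]abab
Step 1: δ(q0, a) = (q1, a, R) → a[q1]bab
Step 2: δ(q1, b) = (qA, b, R) → ab[qA]ab

The machine reaches the accept state qA and halts.

After 2 steps, the tape (ignoring leading/trailing blanks) is: abab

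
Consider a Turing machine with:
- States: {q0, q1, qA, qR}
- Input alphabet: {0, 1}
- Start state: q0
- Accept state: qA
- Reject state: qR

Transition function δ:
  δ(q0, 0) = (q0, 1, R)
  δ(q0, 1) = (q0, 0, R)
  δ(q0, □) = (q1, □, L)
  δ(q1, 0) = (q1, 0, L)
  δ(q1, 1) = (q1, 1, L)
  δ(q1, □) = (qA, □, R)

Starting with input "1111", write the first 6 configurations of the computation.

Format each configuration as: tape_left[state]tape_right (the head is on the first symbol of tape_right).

Transitions applied:
Step 1: δ(q0, 1) = (q0, 0, R)
Step 2: δ(q0, 1) = (q0, 0, R)
Step 3: δ(q0, 1) = (q0, 0, R)
Step 4: δ(q0, 1) = (q0, 0, R)
Step 5: δ(q0, □) = (q1, □, L)

The first 6 configurations are:
[q0]1111 ⊢ 0[q0]111 ⊢ 00[q0]11 ⊢ 000[q0]1 ⊢ 0000[q0]□ ⊢ 000[q1]0□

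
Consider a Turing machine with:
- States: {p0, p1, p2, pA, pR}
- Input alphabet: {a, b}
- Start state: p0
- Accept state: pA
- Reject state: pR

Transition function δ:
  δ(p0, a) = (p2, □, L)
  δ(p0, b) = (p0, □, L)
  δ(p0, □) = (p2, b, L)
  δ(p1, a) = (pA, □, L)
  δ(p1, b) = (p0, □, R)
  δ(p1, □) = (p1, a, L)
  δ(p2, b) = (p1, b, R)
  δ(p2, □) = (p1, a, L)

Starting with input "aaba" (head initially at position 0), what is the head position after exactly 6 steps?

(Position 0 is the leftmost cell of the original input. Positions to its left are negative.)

Execution trace (head position shown):
Step 0: [p0]aaba  (head at position 0)
Step 1: move left → [p2]□□aba  (head at position -1)
Step 2: move left → [p1]□a□aba  (head at position -2)
Step 3: move left → [p1]□aa□aba  (head at position -3)
Step 4: move left → [p1]□aaa□aba  (head at position -4)
Step 5: move left → [p1]□aaaa□aba  (head at position -5)
Step 6: move left → [p1]□aaaaa□aba  (head at position -6)

After 6 steps, the head is at position -6.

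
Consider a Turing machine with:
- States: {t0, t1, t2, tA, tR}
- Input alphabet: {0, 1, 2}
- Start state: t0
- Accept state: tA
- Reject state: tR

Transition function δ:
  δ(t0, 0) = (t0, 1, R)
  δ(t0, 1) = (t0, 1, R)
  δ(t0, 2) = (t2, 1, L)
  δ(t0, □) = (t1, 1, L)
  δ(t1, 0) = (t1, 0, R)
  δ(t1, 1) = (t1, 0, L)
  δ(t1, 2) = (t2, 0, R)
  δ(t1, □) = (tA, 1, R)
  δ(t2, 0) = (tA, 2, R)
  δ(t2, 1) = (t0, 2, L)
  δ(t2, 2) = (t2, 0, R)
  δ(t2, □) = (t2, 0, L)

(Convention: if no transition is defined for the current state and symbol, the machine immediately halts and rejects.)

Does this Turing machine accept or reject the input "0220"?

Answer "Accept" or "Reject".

Execution trace:
Initial: [t0]0220
Step 1: δ(t0, 0) = (t0, 1, R) → 1[t0]220
Step 2: δ(t0, 2) = (t2, 1, L) → [t2]1120
Step 3: δ(t2, 1) = (t0, 2, L) → [t0]□2120
Step 4: δ(t0, □) = (t1, 1, L) → [t1]□12120
Step 5: δ(t1, □) = (tA, 1, R) → 1[tA]12120

The machine reaches the accept state tA and halts.

Answer: Accept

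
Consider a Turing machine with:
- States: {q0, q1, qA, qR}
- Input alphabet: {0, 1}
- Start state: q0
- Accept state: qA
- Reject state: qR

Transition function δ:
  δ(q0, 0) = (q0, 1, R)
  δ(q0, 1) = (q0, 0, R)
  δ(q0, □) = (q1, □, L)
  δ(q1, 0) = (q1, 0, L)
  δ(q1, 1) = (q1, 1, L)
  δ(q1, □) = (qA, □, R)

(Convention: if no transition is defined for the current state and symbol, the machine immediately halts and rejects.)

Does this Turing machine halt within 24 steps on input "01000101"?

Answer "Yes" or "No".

Execution trace:
Initial: [q0]01000101
Step 1: δ(q0, 0) = (q0, 1, R) → 1[q0]1000101
Step 2: δ(q0, 1) = (q0, 0, R) → 10[q0]000101
Step 3: δ(q0, 0) = (q0, 1, R) → 101[q0]00101
Step 4: δ(q0, 0) = (q0, 1, R) → 1011[q0]0101
Step 5: δ(q0, 0) = (q0, 1, R) → 10111[q0]101
Step 6: δ(q0, 1) = (q0, 0, R) → 101110[q0]01
Step 7: δ(q0, 0) = (q0, 1, R) → 1011101[q0]1
Step 8: δ(q0, 1) = (q0, 0, R) → 10111010[q0]□
Step 9: δ(q0, □) = (q1, □, L) → 1011101[q1]0□
Step 10: δ(q1, 0) = (q1, 0, L) → 101110[q1]10□
Step 11: δ(q1, 1) = (q1, 1, L) → 10111[q1]010□
Step 12: δ(q1, 0) = (q1, 0, L) → 1011[q1]1010□
Step 13: δ(q1, 1) = (q1, 1, L) → 101[q1]11010□
Step 14: δ(q1, 1) = (q1, 1, L) → 10[q1]111010□
Step 15: δ(q1, 1) = (q1, 1, L) → 1[q1]0111010□
Step 16: δ(q1, 0) = (q1, 0, L) → [q1]10111010□
Step 17: δ(q1, 1) = (q1, 1, L) → [q1]□10111010□
Step 18: δ(q1, □) = (qA, □, R) → □[qA]10111010□

The machine reaches the accept state qA and halts.
The machine halted after 18 steps (within the 24-step bound).

Answer: Yes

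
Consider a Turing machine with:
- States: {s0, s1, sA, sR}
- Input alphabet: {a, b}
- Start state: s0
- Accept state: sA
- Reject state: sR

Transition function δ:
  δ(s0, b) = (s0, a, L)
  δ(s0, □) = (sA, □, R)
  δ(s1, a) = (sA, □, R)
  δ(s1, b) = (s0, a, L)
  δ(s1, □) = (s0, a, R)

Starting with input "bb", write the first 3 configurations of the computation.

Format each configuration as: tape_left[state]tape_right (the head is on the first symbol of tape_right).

Transitions applied:
Step 1: δ(s0, b) = (s0, a, L)
Step 2: δ(s0, □) = (sA, □, R)

The first 3 configurations are:
[s0]bb ⊢ [s0]□ab ⊢ □[sA]ab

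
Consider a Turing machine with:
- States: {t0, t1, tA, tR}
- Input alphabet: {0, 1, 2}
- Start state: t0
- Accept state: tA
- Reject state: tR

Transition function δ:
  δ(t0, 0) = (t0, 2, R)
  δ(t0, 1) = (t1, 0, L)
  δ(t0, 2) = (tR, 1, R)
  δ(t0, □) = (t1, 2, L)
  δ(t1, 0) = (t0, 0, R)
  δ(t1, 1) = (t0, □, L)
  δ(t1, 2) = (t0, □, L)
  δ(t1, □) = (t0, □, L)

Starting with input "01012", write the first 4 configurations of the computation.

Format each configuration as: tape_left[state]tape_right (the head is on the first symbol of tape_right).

Transitions applied:
Step 1: δ(t0, 0) = (t0, 2, R)
Step 2: δ(t0, 1) = (t1, 0, L)
Step 3: δ(t1, 2) = (t0, □, L)

The first 4 configurations are:
[t0]01012 ⊢ 2[t0]1012 ⊢ [t1]20012 ⊢ [t0]□□0012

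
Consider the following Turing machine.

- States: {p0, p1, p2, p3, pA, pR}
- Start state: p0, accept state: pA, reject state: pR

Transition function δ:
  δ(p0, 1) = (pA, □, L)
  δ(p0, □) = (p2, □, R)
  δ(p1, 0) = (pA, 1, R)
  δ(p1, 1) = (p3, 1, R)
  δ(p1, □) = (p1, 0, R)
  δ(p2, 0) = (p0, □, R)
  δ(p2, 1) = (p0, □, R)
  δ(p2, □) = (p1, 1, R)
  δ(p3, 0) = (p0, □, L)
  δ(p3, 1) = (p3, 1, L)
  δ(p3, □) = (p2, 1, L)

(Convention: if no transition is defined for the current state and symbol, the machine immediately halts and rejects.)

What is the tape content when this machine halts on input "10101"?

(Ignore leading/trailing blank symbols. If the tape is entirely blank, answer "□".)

Execution trace:
Initial: [p0]10101
Step 1: δ(p0, 1) = (pA, □, L) → [pA]□□0101

The machine reaches the accept state pA and halts.

Final tape (ignoring leading/trailing blanks): 0101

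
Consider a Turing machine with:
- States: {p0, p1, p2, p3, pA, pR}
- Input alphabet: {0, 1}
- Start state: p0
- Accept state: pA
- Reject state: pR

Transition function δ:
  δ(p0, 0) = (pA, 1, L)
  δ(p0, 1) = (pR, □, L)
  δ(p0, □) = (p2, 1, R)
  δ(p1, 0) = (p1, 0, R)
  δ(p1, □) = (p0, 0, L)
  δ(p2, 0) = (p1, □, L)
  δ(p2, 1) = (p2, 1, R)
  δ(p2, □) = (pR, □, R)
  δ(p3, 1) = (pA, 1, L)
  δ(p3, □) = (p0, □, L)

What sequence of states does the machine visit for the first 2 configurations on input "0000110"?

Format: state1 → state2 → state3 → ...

Execution trace:
Initial: [p0]0000110
Step 1: δ(p0, 0) = (pA, 1, L) → [pA]□1000110

The machine reaches the accept state pA and halts.

State sequence: p0 → pA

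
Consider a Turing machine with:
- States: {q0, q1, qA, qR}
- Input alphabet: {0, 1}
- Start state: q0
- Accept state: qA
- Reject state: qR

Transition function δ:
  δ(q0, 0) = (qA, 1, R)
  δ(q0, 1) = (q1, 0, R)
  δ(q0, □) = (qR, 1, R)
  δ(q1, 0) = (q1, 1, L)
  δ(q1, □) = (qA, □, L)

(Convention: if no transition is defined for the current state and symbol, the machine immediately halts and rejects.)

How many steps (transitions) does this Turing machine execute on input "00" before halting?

Execution trace:
Initial: [q0]00
Step 1: δ(q0, 0) = (qA, 1, R) → 1[qA]0

The machine reaches the accept state qA and halts.

The machine executed 1 step before halting.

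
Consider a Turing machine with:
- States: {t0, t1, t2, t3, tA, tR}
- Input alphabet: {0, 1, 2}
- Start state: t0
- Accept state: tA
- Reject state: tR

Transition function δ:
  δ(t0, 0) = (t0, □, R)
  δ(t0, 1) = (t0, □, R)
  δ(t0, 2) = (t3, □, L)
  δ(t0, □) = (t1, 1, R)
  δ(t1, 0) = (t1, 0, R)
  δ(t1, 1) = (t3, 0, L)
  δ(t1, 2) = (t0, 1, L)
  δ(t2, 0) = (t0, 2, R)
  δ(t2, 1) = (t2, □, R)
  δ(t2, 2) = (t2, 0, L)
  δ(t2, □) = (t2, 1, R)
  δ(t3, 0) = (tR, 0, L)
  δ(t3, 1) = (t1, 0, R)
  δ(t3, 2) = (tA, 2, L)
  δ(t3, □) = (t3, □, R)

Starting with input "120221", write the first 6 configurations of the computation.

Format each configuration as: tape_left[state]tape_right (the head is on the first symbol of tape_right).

Transitions applied:
Step 1: δ(t0, 1) = (t0, □, R)
Step 2: δ(t0, 2) = (t3, □, L)
Step 3: δ(t3, □) = (t3, □, R)
Step 4: δ(t3, □) = (t3, □, R)
Step 5: δ(t3, 0) = (tR, 0, L)

The first 6 configurations are:
[t0]120221 ⊢ □[t0]20221 ⊢ [t3]□□0221 ⊢ □[t3]□0221 ⊢ □□[t3]0221 ⊢ □[tR]□0221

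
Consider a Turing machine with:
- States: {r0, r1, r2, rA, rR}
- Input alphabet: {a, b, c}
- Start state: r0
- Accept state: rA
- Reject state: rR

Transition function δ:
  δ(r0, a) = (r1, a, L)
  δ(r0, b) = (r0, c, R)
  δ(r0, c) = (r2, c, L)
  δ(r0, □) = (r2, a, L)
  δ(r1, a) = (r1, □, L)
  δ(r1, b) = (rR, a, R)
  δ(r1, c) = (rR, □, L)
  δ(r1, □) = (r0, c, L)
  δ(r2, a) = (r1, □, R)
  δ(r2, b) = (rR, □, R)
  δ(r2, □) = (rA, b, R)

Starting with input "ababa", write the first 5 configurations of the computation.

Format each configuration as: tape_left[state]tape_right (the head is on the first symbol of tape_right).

Transitions applied:
Step 1: δ(r0, a) = (r1, a, L)
Step 2: δ(r1, □) = (r0, c, L)
Step 3: δ(r0, □) = (r2, a, L)
Step 4: δ(r2, □) = (rA, b, R)

The first 5 configurations are:
[r0]ababa ⊢ [r1]□ababa ⊢ [r0]□cababa ⊢ [r2]□acababa ⊢ b[rA]acababa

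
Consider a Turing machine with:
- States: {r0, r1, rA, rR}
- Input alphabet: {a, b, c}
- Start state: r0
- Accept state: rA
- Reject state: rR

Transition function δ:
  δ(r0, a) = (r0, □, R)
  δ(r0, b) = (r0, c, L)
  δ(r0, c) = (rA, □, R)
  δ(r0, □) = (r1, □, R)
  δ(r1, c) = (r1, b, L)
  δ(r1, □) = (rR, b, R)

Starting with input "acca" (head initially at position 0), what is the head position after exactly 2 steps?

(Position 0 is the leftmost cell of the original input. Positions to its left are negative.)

Execution trace (head position shown):
Step 0: [r0]acca  (head at position 0)
Step 1: move right → □[r0]cca  (head at position 1)
Step 2: move right → □□[rA]ca  (head at position 2)

After 2 steps, the head is at position 2.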